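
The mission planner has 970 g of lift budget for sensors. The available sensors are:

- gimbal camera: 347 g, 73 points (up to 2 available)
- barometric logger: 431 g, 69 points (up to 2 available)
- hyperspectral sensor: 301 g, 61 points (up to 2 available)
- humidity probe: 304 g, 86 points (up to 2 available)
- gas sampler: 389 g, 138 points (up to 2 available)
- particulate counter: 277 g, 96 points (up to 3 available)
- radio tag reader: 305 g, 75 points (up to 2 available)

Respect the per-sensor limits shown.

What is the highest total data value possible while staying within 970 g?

330

By data value per g: gas sampler 0.35, particulate counter 0.35, humidity probe 0.28 lead.
The ratio heuristic lands on 2×gas sampler (276) but leaves 192 g idle.
Replace gas sampler with 2×particulate counter: the trade gains 54 net, giving 330 at 943 g.
That's the maximum — no swap from here does better than 330.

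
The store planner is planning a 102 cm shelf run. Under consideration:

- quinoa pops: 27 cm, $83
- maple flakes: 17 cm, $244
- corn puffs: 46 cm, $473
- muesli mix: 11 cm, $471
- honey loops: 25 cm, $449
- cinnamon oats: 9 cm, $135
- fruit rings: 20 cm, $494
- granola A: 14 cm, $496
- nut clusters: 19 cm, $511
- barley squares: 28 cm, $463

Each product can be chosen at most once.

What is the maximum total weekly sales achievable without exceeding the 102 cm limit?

Density check — muesli mix 42.82, granola A 35.43, nut clusters 26.89, fruit rings 24.70 are the best per cm.
Filling by ratio: muesli mix + honey loops + cinnamon oats + fruit rings + granola A + nut clusters for 2556, with 4 cm left unused.
The 25 cm tied up in honey loops is better spent on barley squares — total rises to 2570 (101 cm).
That's the maximum — no swap from here does better than 2570.

2570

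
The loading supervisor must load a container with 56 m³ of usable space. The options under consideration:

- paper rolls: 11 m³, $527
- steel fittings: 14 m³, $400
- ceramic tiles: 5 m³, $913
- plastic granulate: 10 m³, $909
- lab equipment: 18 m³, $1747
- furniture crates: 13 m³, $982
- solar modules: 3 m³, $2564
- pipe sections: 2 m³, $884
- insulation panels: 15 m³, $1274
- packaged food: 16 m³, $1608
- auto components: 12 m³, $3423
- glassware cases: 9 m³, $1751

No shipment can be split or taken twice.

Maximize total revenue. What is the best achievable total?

Taking the top-ratio shipments first gives ceramic tiles + solar modules + pipe sections + packaged food + auto components + glassware cases for 11143 (47 m³).
The 16 m³ tied up in packaged food is better spent on plastic granulate + insulation panels — total rises to 11718 (56 m³).

11718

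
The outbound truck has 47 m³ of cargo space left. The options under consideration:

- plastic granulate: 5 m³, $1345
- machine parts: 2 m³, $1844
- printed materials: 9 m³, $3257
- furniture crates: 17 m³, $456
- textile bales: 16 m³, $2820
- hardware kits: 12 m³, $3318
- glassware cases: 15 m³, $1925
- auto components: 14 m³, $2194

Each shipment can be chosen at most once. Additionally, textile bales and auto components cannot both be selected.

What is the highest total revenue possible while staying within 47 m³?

12584

The ratio ordering already packs tightly: plastic granulate + machine parts + printed materials + textile bales + hardware kits, 44 m³, 12584.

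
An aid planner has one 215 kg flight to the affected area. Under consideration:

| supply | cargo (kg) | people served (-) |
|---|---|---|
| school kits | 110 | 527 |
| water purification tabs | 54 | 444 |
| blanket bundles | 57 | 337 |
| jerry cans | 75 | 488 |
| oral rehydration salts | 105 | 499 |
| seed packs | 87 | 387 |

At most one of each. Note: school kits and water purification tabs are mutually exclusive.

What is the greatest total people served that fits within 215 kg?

Water purification tabs + blanket bundles + jerry cans uses 186 of the 215 kg and totals 1269.
The closest alternative, water purification tabs + blanket bundles + seed packs, reaches only 1168.

1269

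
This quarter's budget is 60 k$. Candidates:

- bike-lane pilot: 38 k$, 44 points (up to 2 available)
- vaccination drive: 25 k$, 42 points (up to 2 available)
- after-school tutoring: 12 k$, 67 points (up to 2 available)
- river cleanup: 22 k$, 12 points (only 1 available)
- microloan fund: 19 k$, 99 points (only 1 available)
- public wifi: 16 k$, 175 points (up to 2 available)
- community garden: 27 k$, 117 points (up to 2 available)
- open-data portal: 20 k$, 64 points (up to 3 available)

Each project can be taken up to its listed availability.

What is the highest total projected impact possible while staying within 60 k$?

484

Taking 2×after-school tutoring + 2×public wifi: 56 k$ used, 484 in projected impact.
The spare 4 k$ is too small for any remaining project, and no exchange beats 484.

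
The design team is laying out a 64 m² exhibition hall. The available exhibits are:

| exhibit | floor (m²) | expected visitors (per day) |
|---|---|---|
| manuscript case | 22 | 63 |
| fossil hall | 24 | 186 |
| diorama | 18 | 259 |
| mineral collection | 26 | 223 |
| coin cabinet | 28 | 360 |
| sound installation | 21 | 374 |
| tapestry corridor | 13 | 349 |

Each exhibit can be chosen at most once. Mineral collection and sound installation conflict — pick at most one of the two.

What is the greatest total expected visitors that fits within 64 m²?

1083

Density check — tapestry corridor 26.85, sound installation 17.81, diorama 14.39, coin cabinet 12.86 are the best per m².
The ratio heuristic lands on diorama + sound installation + tapestry corridor (982) but leaves 12 m² idle.
The 18 m² tied up in diorama is better spent on coin cabinet — total rises to 1083 (62 m²).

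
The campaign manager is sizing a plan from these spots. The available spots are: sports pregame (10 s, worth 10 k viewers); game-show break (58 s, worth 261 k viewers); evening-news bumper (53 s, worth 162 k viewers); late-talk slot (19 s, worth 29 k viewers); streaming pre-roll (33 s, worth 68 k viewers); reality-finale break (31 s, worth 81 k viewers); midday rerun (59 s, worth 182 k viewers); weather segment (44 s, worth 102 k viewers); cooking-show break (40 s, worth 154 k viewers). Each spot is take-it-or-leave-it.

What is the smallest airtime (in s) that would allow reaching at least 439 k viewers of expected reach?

Look for the lowest-airtime combination reaching 439.
game-show break + midday rerun: 443 expected reach at 117 s.
No combination under 117 s hits 439.

117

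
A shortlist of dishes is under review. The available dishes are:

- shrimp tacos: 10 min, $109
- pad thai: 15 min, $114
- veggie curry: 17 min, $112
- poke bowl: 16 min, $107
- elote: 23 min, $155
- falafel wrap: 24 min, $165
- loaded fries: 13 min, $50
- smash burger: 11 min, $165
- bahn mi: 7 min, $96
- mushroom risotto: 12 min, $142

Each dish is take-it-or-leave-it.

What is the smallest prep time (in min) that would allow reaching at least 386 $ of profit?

30

Need the lightest bundle worth ≥ 386.
smash burger + bahn mi + mushroom risotto reaches 403 using 30 min.
Below 30 min the best achievable stays under 386.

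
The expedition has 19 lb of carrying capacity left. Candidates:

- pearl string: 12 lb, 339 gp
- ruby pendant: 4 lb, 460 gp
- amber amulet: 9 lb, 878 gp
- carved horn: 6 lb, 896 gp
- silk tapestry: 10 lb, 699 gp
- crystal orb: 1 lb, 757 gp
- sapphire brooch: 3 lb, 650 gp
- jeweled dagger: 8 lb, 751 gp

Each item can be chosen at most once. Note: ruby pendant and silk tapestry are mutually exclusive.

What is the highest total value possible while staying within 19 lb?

Taking the top-ratio items first gives ruby pendant + carved horn + crystal orb + sapphire brooch for 2763 (14 lb).
Dropping ruby pendant frees 4 lb; slotting in amber amulet (9 lb) lifts the total to 3181 at 19 lb.
Nothing else feasible within 19 lb beats 3181.

3181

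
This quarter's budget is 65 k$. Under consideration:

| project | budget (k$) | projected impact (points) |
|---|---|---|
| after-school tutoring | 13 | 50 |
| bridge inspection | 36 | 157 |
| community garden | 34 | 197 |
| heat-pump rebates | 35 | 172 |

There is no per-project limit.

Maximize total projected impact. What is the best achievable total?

Taking 2×after-school tutoring + community garden: 60 k$ used, 297 in projected impact.
Nothing else within 65 k$ beats 297.

297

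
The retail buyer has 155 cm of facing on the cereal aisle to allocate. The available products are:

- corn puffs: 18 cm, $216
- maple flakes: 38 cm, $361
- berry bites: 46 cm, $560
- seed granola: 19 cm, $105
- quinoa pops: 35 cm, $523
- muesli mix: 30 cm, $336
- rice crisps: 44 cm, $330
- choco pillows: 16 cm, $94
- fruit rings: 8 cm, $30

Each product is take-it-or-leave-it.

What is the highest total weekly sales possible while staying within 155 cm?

A density-first pass picks corn puffs + berry bites + quinoa pops + muesli mix + choco pillows + fruit rings — 1759 at 153 cm.
The 42 cm tied up in corn puffs and choco pillows and fruit rings is better spent on maple flakes — total rises to 1780 (149 cm).
The closest alternative, corn puffs + berry bites + quinoa pops + muesli mix + choco pillows + fruit rings, reaches only 1759.

1780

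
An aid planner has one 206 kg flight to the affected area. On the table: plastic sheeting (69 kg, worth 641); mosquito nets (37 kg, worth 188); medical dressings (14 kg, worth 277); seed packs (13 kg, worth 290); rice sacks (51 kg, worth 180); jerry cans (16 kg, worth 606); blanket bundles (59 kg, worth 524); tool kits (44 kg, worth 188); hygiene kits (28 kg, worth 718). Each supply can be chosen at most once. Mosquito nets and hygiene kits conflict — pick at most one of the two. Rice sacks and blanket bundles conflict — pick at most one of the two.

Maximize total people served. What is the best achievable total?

The ratio ordering already packs tightly: plastic sheeting + medical dressings + seed packs + jerry cans + blanket bundles + hygiene kits, 199 kg, 3056.
Next best is plastic sheeting + seed packs + jerry cans + blanket bundles + hygiene kits at 2779 (185 kg) — short by 277.

3056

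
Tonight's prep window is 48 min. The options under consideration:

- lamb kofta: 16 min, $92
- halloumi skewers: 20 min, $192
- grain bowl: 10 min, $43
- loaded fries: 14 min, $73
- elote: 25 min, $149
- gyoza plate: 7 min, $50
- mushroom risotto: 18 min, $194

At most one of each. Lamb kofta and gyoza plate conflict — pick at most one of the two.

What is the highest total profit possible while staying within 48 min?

436

Halloumi skewers + gyoza plate + mushroom risotto uses 45 of the 48 min and totals 436.
Next best is halloumi skewers + grain bowl + mushroom risotto at 429 (48 min) — short by 7.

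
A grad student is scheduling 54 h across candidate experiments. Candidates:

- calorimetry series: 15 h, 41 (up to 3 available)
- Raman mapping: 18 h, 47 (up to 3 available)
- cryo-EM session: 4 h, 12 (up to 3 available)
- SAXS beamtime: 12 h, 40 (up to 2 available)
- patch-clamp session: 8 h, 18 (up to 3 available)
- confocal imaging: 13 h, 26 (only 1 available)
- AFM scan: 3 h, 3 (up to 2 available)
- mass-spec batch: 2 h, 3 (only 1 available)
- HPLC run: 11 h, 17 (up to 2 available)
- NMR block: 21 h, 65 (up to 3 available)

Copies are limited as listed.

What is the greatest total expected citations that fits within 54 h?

Ranking by ratio (expected citations/h): SAXS beamtime 3.33, NMR block 3.10, cryo-EM session 3.00.
A density-first pass picks 2×cryo-EM session + 2×SAXS beamtime + NMR block — 169 at 53 h.
Dropping 2×cryo-EM session and SAXS beamtime frees 20 h; slotting in NMR block (21 h) lifts the total to 170 at 54 h.

170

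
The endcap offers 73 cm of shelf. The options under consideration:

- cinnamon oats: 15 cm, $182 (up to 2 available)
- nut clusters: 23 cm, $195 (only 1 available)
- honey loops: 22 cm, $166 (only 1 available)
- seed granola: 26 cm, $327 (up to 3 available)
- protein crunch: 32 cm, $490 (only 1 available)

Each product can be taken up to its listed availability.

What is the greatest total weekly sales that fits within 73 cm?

Cinnamon oats + seed granola + protein crunch uses 73 of the 73 cm and totals 999.

999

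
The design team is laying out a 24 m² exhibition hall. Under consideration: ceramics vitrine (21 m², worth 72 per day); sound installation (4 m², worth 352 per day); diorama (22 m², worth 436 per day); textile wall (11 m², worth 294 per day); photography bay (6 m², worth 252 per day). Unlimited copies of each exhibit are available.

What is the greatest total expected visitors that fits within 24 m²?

6×sound installation uses 24 of the 24 m² and totals 2112.

2112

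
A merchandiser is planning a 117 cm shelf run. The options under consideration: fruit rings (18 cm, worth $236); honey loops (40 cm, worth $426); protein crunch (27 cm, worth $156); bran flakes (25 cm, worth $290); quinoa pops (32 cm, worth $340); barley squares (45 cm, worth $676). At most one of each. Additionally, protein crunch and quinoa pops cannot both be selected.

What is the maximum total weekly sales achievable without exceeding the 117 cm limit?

1442

Ranking by ratio (weekly sales/cm): barley squares 15.02, fruit rings 13.11, bran flakes 11.60, honey loops 10.65.
Greedy by ratio would take fruit rings + protein crunch + bran flakes + barley squares: 115 cm used, total 1358.
Using the slack differently, honey loops + quinoa pops + barley squares comes to 1442 at 117 cm.
The closest alternative, honey loops + bran flakes + barley squares, reaches only 1392.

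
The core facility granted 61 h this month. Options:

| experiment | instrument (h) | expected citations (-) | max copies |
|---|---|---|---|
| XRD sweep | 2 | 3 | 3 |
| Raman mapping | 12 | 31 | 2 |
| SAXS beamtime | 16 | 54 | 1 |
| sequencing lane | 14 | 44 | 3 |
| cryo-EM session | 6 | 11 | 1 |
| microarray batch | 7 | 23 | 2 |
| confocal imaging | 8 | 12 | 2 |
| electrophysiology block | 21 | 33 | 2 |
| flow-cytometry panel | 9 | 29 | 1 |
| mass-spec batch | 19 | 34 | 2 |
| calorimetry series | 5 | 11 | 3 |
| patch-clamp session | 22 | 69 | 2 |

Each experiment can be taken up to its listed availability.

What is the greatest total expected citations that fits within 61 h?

198

The ratio heuristic lands on XRD sweep + SAXS beamtime + sequencing lane + 2×microarray batch + flow-cytometry panel + calorimetry series (187) but leaves 1 h idle.
The 21 h tied up in XRD sweep and sequencing lane and calorimetry series is better spent on patch-clamp session — total rises to 198 (61 h).
No other feasible combination exceeds 198.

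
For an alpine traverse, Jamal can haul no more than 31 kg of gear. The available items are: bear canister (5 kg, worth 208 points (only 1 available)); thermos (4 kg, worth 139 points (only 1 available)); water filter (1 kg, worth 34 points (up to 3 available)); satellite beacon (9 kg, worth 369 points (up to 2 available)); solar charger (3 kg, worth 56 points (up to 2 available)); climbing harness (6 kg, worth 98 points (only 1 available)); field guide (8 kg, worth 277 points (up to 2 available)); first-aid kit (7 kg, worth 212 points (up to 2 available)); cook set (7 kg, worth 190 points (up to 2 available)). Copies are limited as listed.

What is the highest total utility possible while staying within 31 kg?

1223

The ratio heuristic lands on bear canister + thermos + 3×water filter + 2×satellite beacon (1187) but leaves 1 kg idle.
Dropping thermos and 3×water filter frees 7 kg; slotting in field guide (8 kg) lifts the total to 1223 at 31 kg.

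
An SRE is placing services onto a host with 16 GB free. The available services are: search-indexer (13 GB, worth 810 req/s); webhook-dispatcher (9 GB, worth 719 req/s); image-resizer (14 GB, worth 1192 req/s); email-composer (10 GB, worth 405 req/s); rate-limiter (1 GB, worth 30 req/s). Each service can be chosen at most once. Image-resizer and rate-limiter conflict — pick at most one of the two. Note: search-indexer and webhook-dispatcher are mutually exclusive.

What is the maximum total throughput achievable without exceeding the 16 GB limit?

By throughput per GB: image-resizer 85.14, webhook-dispatcher 79.89, search-indexer 62.31, email-composer 40.50 lead.
Image-resizer uses 14 of the 16 GB and totals 1192.
Nothing else feasible within 16 GB beats 1192.

1192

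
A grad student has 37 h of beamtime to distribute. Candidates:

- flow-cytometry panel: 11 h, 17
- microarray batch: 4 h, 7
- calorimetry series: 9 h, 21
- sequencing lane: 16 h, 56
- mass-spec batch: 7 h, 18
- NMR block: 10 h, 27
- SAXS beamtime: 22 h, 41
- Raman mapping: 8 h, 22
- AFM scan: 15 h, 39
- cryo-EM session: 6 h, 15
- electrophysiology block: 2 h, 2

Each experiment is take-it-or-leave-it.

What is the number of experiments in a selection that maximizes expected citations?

4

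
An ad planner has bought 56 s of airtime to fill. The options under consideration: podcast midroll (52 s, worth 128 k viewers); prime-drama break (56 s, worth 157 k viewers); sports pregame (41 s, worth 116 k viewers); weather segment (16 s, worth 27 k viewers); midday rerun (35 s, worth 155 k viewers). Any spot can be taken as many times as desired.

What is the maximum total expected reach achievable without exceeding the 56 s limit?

182

Best packing: weather segment + midday rerun — 51 s, 182 total.
Every other selection either busts 56 s or fails to beat 182.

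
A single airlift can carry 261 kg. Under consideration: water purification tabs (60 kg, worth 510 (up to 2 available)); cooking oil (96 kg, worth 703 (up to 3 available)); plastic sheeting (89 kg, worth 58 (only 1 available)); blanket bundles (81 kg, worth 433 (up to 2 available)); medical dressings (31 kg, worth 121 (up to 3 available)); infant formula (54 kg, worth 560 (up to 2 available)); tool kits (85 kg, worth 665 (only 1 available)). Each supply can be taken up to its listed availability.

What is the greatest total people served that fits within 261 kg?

Ranking by ratio (people served/kg): infant formula 10.37, water purification tabs 8.50, tool kits 7.82, cooking oil 7.32.
The ratio heuristic lands on 2×water purification tabs + medical dressings + 2×infant formula (2261) but leaves 2 kg idle.
The 91 kg tied up in water purification tabs and medical dressings is better spent on tool kits — total rises to 2295 (253 kg).

2295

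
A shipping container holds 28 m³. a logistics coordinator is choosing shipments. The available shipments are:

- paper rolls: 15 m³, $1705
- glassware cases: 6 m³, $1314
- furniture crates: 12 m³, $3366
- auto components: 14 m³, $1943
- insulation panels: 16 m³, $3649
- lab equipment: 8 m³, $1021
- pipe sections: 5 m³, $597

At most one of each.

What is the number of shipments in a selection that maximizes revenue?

Optimal total is 7015.
One optimal bundle: furniture crates + insulation panels (28 m³).
Any selection reaching 7015 contains exactly 2 shipments.

2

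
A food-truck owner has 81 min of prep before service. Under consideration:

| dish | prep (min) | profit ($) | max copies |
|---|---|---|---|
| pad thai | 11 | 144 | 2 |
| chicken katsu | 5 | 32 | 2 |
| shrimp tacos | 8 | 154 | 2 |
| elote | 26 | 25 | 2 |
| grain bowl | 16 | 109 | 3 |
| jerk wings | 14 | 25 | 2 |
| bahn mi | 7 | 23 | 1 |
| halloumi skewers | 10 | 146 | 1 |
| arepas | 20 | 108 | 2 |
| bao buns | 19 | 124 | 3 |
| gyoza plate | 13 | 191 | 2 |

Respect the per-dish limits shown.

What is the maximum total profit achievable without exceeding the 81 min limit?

1156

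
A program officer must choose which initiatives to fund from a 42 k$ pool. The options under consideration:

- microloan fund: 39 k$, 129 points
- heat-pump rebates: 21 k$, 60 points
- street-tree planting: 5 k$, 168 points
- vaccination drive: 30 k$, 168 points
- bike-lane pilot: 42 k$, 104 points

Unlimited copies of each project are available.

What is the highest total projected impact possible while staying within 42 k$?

By projected impact per k$: street-tree planting 33.60, vaccination drive 5.60, microloan fund 3.31 lead.
8×street-tree planting uses 40 of the 42 k$ and totals 1344.
That's the maximum — no swap from here does better than 1344.

1344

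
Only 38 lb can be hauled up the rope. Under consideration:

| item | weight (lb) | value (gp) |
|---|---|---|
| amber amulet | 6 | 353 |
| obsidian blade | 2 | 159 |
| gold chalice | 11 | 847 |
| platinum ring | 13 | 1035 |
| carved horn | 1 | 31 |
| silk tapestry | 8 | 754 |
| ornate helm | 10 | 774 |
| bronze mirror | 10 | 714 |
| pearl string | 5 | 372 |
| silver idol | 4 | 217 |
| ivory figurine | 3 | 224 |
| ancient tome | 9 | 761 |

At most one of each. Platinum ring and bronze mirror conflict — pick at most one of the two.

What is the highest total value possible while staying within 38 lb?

Ranking by ratio (value/lb): silk tapestry 94.25, ancient tome 84.56, platinum ring 79.62, obsidian blade 79.50.
Greedy by ratio would take obsidian blade + platinum ring + carved horn + silk tapestry + ivory figurine + ancient tome: 36 lb used, total 2964.
Dropping obsidian blade and carved horn frees 3 lb; slotting in pearl string (5 lb) lifts the total to 3146 at 38 lb.

3146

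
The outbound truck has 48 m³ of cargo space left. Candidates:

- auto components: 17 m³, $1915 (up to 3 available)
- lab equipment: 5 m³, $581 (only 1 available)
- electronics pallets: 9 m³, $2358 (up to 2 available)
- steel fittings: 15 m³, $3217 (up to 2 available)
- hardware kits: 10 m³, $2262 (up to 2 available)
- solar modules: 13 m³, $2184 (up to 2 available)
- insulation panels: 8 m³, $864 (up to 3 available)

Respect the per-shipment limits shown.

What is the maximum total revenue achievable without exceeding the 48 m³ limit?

11150

Greedy by ratio would take lab equipment + 2×electronics pallets + 2×hardware kits: 43 m³ used, total 9821.
Replace lab equipment and 2×hardware kits with 2×steel fittings: the trade gains 1329 net, giving 11150 at 48 m³.
No other feasible combination exceeds 11150.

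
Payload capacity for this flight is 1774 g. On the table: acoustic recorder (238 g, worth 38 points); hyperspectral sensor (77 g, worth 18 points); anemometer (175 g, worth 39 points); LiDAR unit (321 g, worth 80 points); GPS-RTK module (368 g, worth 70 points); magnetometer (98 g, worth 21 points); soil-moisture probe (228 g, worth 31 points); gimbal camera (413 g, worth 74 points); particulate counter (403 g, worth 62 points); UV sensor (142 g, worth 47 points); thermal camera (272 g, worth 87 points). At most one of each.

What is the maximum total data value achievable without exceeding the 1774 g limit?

The ratio heuristic lands on acoustic recorder + hyperspectral sensor + anemometer + LiDAR unit + GPS-RTK module + magnetometer + UV sensor + thermal camera (400) but leaves 83 g idle.
Replace acoustic recorder and magnetometer with gimbal camera: the trade gains 15 net, giving 415 at 1768 g.
An exhaustive check of the 2048 subsets confirms 415.

415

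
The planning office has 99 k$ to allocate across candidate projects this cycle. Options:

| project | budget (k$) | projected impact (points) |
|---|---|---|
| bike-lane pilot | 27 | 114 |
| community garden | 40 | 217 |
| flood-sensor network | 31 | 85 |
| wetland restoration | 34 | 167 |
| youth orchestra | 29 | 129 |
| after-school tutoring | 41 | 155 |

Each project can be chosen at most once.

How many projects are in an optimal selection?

3

Optimal total is 460.
One optimal bundle: bike-lane pilot + community garden + youth orchestra (96 k$).
All optima have 3 projects.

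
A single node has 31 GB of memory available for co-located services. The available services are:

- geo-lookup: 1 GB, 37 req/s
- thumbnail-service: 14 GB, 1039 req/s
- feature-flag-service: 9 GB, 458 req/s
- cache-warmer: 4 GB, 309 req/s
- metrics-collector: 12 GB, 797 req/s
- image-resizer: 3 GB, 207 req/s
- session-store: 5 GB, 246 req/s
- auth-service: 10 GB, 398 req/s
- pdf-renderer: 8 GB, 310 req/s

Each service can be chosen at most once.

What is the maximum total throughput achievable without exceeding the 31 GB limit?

2182

Greedy by ratio would take geo-lookup + thumbnail-service + feature-flag-service + cache-warmer + image-resizer: 31 GB used, total 2050.
Replace feature-flag-service and image-resizer with metrics-collector: the trade gains 132 net, giving 2182 at 31 GB.
Next best is thumbnail-service + cache-warmer + metrics-collector at 2145 (30 GB) — short by 37.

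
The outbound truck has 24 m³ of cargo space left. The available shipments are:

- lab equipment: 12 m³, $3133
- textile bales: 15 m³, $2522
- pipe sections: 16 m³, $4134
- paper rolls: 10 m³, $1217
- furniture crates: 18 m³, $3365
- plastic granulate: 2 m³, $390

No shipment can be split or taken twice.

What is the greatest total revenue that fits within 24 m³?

4740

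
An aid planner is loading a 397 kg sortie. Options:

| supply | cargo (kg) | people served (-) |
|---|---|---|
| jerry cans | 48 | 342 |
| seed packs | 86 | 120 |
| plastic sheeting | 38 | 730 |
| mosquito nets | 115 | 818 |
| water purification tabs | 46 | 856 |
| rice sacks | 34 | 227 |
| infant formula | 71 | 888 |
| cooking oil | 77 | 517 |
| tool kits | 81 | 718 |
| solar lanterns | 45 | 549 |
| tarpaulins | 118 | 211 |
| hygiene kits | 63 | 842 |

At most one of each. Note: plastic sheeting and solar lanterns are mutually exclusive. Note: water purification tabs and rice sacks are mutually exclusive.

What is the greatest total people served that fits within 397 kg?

4551

Plastic sheeting + water purification tabs + infant formula + cooking oil + tool kits + hygiene kits uses 376 of the 397 kg and totals 4551.
The closest alternative, jerry cans + plastic sheeting + mosquito nets + water purification tabs + infant formula + hygiene kits, reaches only 4476.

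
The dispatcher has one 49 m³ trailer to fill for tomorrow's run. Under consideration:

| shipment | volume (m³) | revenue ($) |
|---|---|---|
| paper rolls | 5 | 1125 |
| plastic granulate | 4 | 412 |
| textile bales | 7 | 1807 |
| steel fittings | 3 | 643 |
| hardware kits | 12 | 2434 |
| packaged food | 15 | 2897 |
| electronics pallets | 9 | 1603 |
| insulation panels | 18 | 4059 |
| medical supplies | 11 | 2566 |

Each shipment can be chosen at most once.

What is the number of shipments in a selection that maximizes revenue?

Best achievable revenue is 10866.
textile bales + hardware kits + insulation panels + medical supplies hits 10866 at 48 m³.
Any selection reaching 10866 contains exactly 4 shipments.

4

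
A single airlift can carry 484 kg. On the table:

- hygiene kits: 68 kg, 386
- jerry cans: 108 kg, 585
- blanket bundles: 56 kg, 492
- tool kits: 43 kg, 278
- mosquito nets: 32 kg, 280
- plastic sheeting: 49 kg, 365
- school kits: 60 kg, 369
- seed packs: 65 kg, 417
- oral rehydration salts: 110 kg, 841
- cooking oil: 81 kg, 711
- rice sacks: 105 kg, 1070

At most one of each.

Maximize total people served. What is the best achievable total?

The ratio ordering already packs tightly: blanket bundles + tool kits + mosquito nets + plastic sheeting + oral rehydration salts + cooking oil + rice sacks, 476 kg, 4037.
Next best is tool kits + mosquito nets + plastic sheeting + school kits + oral rehydration salts + cooking oil + rice sacks at 3914 (480 kg) — short by 123.

4037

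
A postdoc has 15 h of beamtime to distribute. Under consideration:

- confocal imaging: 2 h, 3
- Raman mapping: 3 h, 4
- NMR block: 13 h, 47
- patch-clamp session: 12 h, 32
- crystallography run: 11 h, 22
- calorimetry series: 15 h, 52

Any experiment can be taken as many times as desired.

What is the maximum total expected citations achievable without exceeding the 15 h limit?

52

A density-first pass picks confocal imaging + NMR block — 50 at 15 h.
Dropping confocal imaging and NMR block frees 15 h; slotting in calorimetry series (15 h) lifts the total to 52 at 15 h.
That's the maximum — no swap from here does better than 52.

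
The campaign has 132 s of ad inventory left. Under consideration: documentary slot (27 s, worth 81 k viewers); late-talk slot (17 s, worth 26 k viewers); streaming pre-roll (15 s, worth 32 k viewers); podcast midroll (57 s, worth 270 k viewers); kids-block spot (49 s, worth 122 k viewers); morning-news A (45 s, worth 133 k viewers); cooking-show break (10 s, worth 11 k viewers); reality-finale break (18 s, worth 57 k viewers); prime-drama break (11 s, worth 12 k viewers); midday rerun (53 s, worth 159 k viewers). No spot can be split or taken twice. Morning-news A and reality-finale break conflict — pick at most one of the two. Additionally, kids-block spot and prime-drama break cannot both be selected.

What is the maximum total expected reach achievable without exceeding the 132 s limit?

Taking the top-ratio spots first gives documentary slot + streaming pre-roll + podcast midroll + cooking-show break + reality-finale break for 451 (127 s).
Dropping documentary slot and streaming pre-roll and cooking-show break frees 52 s; slotting in midday rerun (53 s) lifts the total to 486 at 128 s.
No other feasible combination exceeds 486.

486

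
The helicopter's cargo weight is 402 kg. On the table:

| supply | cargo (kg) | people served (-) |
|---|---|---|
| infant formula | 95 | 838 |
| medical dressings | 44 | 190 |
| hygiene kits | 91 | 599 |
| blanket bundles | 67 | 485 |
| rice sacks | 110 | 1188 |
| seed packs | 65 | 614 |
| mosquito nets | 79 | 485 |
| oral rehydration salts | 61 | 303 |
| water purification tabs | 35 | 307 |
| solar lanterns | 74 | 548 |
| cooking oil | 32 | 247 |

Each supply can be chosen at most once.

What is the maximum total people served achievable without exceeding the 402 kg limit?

3546

A density-first pass picks infant formula + rice sacks + seed packs + oral rehydration salts + water purification tabs + cooking oil — 3497 at 398 kg.
The 93 kg tied up in oral rehydration salts and cooking oil is better spent on hygiene kits — total rises to 3546 (396 kg).
An exhaustive check of the 2048 subsets confirms 3546.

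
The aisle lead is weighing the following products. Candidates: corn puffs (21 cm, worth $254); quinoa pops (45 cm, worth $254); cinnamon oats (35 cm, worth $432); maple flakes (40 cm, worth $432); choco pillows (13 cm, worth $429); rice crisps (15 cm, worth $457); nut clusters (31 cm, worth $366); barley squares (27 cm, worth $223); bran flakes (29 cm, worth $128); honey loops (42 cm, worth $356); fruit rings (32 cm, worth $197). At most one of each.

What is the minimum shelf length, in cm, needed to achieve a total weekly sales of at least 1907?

115

Need the lightest bundle worth ≥ 1907.
Taking corn puffs + cinnamon oats + choco pillows + rice crisps + nut clusters gives 1938 (≥ 1907) for 115 cm.
Below 115 cm the best achievable stays under 1907.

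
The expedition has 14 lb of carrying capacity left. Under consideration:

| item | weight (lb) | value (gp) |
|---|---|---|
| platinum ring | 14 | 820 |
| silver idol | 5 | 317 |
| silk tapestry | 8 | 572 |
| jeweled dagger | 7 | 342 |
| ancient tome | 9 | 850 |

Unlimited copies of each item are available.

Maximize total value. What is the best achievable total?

1167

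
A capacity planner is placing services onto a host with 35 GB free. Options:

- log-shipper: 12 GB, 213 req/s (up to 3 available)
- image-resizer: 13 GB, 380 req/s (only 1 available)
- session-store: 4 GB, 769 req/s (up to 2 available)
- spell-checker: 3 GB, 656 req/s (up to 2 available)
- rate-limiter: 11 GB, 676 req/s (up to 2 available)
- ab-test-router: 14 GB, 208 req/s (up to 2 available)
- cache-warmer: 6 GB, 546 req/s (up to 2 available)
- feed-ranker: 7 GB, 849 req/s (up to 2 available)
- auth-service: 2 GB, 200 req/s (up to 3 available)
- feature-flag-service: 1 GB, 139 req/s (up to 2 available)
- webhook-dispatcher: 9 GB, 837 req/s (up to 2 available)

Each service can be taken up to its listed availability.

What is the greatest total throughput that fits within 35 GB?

Ranking by ratio (throughput/GB): spell-checker 218.67, session-store 192.25, feature-flag-service 139.00, feed-ranker 121.29.
Greedy by ratio would take 2×session-store + 2×spell-checker + 2×feed-ranker + 2×auth-service + 2×feature-flag-service: 34 GB used, total 5226.
The 1 GB tied up in feature-flag-service is better spent on auth-service — total rises to 5287 (35 GB).

5287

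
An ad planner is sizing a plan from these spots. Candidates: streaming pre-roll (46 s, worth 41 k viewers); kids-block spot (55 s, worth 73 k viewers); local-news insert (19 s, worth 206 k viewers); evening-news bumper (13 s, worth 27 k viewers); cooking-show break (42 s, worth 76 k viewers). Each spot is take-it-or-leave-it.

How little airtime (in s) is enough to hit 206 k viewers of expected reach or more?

Look for the lowest-airtime combination reaching 206.
Taking local-news insert gives 206 (≥ 206) for 19 s.
Below 19 s the best achievable stays under 206.

19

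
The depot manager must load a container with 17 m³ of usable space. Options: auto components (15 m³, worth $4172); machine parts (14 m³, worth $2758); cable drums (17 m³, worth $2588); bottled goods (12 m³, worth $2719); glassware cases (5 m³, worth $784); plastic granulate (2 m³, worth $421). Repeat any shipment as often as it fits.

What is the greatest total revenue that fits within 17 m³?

4593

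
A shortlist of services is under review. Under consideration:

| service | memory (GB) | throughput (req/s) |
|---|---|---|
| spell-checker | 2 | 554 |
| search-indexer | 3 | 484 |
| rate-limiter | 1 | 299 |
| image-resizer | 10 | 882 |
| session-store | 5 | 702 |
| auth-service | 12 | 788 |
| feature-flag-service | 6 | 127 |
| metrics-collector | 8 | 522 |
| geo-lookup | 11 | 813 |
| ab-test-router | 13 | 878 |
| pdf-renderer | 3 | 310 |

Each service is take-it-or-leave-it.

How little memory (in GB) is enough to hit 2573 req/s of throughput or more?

Need the lightest bundle worth ≥ 2573.
spell-checker + search-indexer + image-resizer + session-store reaches 2622 using 20 GB.
Below 20 GB the best achievable stays under 2573.

20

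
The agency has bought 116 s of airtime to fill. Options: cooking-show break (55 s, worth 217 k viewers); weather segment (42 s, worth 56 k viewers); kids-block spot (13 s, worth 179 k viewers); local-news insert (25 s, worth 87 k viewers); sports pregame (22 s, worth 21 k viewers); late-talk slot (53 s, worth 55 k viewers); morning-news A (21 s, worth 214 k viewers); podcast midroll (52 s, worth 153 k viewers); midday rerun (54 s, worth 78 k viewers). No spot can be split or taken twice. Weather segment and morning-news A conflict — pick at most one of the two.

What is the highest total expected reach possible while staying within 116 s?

The ratio ordering already packs tightly: cooking-show break + kids-block spot + local-news insert + morning-news A, 114 s, 697.
Next best is kids-block spot + local-news insert + morning-news A + podcast midroll at 633 (111 s) — short by 64.

697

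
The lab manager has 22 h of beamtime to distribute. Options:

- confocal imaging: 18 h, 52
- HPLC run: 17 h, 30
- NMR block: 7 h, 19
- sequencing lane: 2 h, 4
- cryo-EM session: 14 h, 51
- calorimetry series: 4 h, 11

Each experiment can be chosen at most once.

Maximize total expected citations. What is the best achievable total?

70

Filling by ratio: sequencing lane + cryo-EM session + calorimetry series for 66, with 2 h left unused.
Dropping sequencing lane and calorimetry series frees 6 h; slotting in NMR block (7 h) lifts the total to 70 at 21 h.
Runner-up sequencing lane + cryo-EM session + calorimetry series tops out at 66.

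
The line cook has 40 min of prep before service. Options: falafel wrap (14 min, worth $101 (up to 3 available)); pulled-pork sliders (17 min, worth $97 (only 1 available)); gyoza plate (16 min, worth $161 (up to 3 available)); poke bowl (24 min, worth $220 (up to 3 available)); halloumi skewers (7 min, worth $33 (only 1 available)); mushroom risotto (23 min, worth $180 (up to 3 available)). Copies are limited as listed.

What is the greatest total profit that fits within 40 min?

381

Density check — gyoza plate 10.06, poke bowl 9.17, mushroom risotto 7.83 are the best per min.
The ratio heuristic lands on 2×gyoza plate + halloumi skewers (355) but leaves 1 min idle.
Dropping gyoza plate and halloumi skewers frees 23 min; slotting in poke bowl (24 min) lifts the total to 381 at 40 min.
Nothing else within 40 min beats 381.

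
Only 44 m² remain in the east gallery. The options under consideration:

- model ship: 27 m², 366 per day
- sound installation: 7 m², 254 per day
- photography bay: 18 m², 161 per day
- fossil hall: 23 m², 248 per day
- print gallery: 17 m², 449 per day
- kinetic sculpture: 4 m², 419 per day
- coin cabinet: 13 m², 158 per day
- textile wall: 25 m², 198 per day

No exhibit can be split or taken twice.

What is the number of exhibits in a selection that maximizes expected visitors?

4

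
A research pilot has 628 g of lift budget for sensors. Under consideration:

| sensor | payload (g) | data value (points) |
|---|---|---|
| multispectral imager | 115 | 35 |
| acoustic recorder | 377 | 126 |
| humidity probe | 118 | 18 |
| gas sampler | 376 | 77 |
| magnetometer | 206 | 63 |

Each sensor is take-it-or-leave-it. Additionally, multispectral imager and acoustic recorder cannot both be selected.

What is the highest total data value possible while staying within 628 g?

Ranking by ratio (data value/g): acoustic recorder 0.33, magnetometer 0.31, multispectral imager 0.30, gas sampler 0.20.
Best packing: acoustic recorder + magnetometer — 583 g, 189 total.
Runner-up acoustic recorder + humidity probe tops out at 144.

189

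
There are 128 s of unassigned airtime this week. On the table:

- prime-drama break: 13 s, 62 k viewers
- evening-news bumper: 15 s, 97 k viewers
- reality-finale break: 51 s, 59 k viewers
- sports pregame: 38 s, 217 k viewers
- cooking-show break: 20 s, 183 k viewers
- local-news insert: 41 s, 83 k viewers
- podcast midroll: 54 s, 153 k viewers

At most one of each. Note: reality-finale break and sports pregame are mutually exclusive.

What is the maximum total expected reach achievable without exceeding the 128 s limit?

Taking the top-ratio spots first gives prime-drama break + evening-news bumper + sports pregame + cooking-show break + local-news insert for 642 (127 s).
Dropping prime-drama break and local-news insert frees 54 s; slotting in podcast midroll (54 s) lifts the total to 650 at 127 s.
The spare 1 s is too small for any remaining spot, and no feasible exchange beats 650.

650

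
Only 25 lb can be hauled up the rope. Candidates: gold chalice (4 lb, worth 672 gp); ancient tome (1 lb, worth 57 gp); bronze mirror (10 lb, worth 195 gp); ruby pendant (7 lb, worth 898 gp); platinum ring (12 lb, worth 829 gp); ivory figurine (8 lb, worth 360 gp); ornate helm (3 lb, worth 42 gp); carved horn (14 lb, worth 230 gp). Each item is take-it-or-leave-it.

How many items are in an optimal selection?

4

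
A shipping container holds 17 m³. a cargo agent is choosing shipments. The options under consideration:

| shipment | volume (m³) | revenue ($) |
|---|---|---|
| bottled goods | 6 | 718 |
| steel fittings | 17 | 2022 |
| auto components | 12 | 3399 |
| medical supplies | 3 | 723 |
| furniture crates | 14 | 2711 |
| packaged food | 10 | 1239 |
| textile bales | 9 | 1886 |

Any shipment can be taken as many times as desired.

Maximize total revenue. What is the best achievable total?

By revenue per m³: auto components 283.25, medical supplies 241.00, textile bales 209.56 lead.
Taking auto components + medical supplies: 15 m³ used, 4122 in revenue.
That's the maximum — no swap from here does better than 4122.

4122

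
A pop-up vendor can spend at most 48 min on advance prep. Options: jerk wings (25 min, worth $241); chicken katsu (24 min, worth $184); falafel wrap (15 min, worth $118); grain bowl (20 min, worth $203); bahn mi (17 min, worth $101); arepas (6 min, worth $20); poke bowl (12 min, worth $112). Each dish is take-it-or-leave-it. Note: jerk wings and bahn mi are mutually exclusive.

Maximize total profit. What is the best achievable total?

444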